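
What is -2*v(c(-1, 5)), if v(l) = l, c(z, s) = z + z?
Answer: 4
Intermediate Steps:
c(z, s) = 2*z
-2*v(c(-1, 5)) = -4*(-1) = -2*(-2) = 4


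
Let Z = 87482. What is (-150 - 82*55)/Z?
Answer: -2330/43741 ≈ -0.053268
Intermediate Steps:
(-150 - 82*55)/Z = (-150 - 82*55)/87482 = (-150 - 4510)*(1/87482) = -4660*1/87482 = -2330/43741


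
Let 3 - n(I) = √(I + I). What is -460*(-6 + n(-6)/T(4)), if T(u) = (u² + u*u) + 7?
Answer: 35420/13 + 920*I*√3/39 ≈ 2724.6 + 40.859*I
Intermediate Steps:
T(u) = 7 + 2*u² (T(u) = (u² + u²) + 7 = 2*u² + 7 = 7 + 2*u²)
n(I) = 3 - √2*√I (n(I) = 3 - √(I + I) = 3 - √(2*I) = 3 - √2*√I)
-460*(-6 + n(-6)/T(4)) = -460*(-6 + (3 - √2*√(-6))/(7 + 2*4²)) = -460*(-6 + (3 - √2*I*√6)/(7 + 2*16)) = -460*(-6 + (3 - 2*I*√3)/(7 + 32)) = -460*(-6 + (3 - 2*I*√3)/39) = -460*(-6 + (3 - 2*I*√3)*(1/39)) = -460*(-6 + (1/13 - 2*I*√3/39)) = -460*(-77/13 - 2*I*√3/39) = 35420/13 + 920*I*√3/39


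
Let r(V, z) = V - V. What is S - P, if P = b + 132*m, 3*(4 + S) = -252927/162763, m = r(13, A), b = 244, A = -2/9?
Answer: -40449533/162763 ≈ -248.52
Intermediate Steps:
A = -2/9 (A = -2*1/9 = -2/9 ≈ -0.22222)
r(V, z) = 0
m = 0
S = -735361/162763 (S = -4 + (-252927/162763)/3 = -4 + (-252927*1/162763)/3 = -4 + (1/3)*(-252927/162763) = -4 - 84309/162763 = -735361/162763 ≈ -4.5180)
P = 244 (P = 244 + 132*0 = 244 + 0 = 244)
S - P = -735361/162763 - 1*244 = -735361/162763 - 244 = -40449533/162763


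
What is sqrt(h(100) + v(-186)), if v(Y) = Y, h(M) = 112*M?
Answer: sqrt(11014) ≈ 104.95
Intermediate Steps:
sqrt(h(100) + v(-186)) = sqrt(112*100 - 186) = sqrt(11200 - 186) = sqrt(11014)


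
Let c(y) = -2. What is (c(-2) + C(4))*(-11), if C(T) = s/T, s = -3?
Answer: 121/4 ≈ 30.250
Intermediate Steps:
C(T) = -3/T
(c(-2) + C(4))*(-11) = (-2 - 3/4)*(-11) = (-2 - 3*¼)*(-11) = (-2 - ¾)*(-11) = -11/4*(-11) = 121/4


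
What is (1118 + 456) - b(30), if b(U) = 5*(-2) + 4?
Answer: 1580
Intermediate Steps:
b(U) = -6 (b(U) = -10 + 4 = -6)
(1118 + 456) - b(30) = (1118 + 456) - 1*(-6) = 1574 + 6 = 1580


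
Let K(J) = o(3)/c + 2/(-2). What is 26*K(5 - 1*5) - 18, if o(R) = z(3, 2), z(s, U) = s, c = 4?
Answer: -49/2 ≈ -24.500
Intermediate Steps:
o(R) = 3
K(J) = -¼ (K(J) = 3/4 + 2/(-2) = 3*(¼) + 2*(-½) = ¾ - 1 = -¼)
26*K(5 - 1*5) - 18 = 26*(-¼) - 18 = -13/2 - 18 = -49/2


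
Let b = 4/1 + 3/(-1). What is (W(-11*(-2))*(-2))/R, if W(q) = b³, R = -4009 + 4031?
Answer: -1/11 ≈ -0.090909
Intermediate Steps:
R = 22
b = 1 (b = 4*1 + 3*(-1) = 4 - 3 = 1)
W(q) = 1 (W(q) = 1³ = 1)
(W(-11*(-2))*(-2))/R = (1*(-2))/22 = -2*1/22 = -1/11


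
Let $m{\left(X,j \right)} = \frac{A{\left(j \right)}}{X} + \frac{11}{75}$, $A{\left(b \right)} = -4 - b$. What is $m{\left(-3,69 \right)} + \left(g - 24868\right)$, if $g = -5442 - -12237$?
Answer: $- \frac{451213}{25} \approx -18049.0$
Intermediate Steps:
$m{\left(X,j \right)} = \frac{11}{75} + \frac{-4 - j}{X}$ ($m{\left(X,j \right)} = \frac{-4 - j}{X} + \frac{11}{75} = \frac{11}{75} + \frac{-4 - j}{X}$)
$g = 6795$ ($g = -5442 + 12237 = 6795$)
$m{\left(-3,69 \right)} + \left(g - 24868\right) = \frac{-4 - 69 + \frac{11}{75} \left(-3\right)}{-3} + \left(6795 - 24868\right) = - \frac{-4 - 69 - \frac{11}{25}}{3} + \left(6795 - 24868\right) = \left(- \frac{1}{3}\right) \left(- \frac{1836}{25}\right) - 18073 = \frac{612}{25} - 18073 = - \frac{451213}{25}$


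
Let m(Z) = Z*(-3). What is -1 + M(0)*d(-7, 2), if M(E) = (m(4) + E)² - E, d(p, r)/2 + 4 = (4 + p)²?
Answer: 1439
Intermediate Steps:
d(p, r) = -8 + 2*(4 + p)²
m(Z) = -3*Z
M(E) = (-12 + E)² - E (M(E) = (-3*4 + E)² - E = (-12 + E)² - E)
-1 + M(0)*d(-7, 2) = -1 + ((-12 + 0)² - 1*0)*(-8 + 2*(4 - 7)²) = -1 + ((-12)² + 0)*(-8 + 2*(-3)²) = -1 + (144 + 0)*(-8 + 2*9) = -1 + 144*(-8 + 18) = -1 + 144*10 = -1 + 1440 = 1439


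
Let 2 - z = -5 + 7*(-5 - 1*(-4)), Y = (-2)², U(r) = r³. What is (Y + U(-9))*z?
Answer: -10150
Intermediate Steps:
Y = 4
z = 14 (z = 2 - (-5 + 7*(-5 - 1*(-4))) = 2 - (-5 + 7*(-5 + 4)) = 2 - (-5 + 7*(-1)) = 2 - (-5 - 7) = 2 - 1*(-12) = 2 + 12 = 14)
(Y + U(-9))*z = (4 + (-9)³)*14 = (4 - 729)*14 = -725*14 = -10150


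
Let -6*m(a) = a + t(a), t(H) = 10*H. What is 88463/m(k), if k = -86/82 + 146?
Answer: -7253966/21791 ≈ -332.89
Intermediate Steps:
k = 5943/41 (k = -86*1/82 + 146 = -43/41 + 146 = 5943/41 ≈ 144.95)
m(a) = -11*a/6 (m(a) = -(a + 10*a)/6 = -11*a/6)
88463/m(k) = 88463/((-11/6*5943/41)) = 88463/(-21791/82) = 88463*(-82/21791) = -7253966/21791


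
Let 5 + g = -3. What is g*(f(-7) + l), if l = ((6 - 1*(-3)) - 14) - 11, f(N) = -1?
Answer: 136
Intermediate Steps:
g = -8 (g = -5 - 3 = -8)
l = -16 (l = ((6 + 3) - 14) - 11 = (9 - 14) - 11 = -5 - 11 = -16)
g*(f(-7) + l) = -8*(-1 - 16) = -8*(-17) = 136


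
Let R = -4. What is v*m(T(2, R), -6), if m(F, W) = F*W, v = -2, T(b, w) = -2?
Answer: -24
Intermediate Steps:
v*m(T(2, R), -6) = -(-4)*(-6) = -2*12 = -24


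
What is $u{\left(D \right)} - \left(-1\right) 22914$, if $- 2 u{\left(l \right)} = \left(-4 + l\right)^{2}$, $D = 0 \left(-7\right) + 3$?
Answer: $\frac{45827}{2} \approx 22914.0$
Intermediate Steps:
$D = 3$ ($D = 0 + 3 = 3$)
$u{\left(l \right)} = - \frac{\left(-4 + l\right)^{2}}{2}$
$u{\left(D \right)} - \left(-1\right) 22914 = - \frac{\left(-4 + 3\right)^{2}}{2} - \left(-1\right) 22914 = - \frac{\left(-1\right)^{2}}{2} - -22914 = \left(- \frac{1}{2}\right) 1 + 22914 = - \frac{1}{2} + 22914 = \frac{45827}{2}$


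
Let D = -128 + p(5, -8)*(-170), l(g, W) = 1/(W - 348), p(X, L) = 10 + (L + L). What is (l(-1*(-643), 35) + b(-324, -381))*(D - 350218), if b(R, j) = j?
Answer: 41658522804/313 ≈ 1.3309e+8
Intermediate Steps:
p(X, L) = 10 + 2*L
l(g, W) = 1/(-348 + W)
D = 892 (D = -128 + (10 + 2*(-8))*(-170) = -128 + (10 - 16)*(-170) = -128 - 6*(-170) = -128 + 1020 = 892)
(l(-1*(-643), 35) + b(-324, -381))*(D - 350218) = (1/(-348 + 35) - 381)*(892 - 350218) = (1/(-313) - 381)*(-349326) = (-1/313 - 381)*(-349326) = -119254/313*(-349326) = 41658522804/313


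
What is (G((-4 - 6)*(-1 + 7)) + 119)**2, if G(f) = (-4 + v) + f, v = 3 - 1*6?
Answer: 2704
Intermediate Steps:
v = -3 (v = 3 - 6 = -3)
G(f) = -7 + f (G(f) = (-4 - 3) + f = -7 + f)
(G((-4 - 6)*(-1 + 7)) + 119)**2 = ((-7 + (-4 - 6)*(-1 + 7)) + 119)**2 = ((-7 - 10*6) + 119)**2 = ((-7 - 60) + 119)**2 = (-67 + 119)**2 = 52**2 = 2704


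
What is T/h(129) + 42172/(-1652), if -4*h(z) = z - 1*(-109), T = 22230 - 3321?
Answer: -2410493/7021 ≈ -343.33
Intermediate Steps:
T = 18909
h(z) = -109/4 - z/4 (h(z) = -(z - 1*(-109))/4 = -(z + 109)/4 = -(109 + z)/4 = -109/4 - z/4)
T/h(129) + 42172/(-1652) = 18909/(-109/4 - 1/4*129) + 42172/(-1652) = 18909/(-109/4 - 129/4) + 42172*(-1/1652) = 18909/(-119/2) - 10543/413 = 18909*(-2/119) - 10543/413 = -37818/119 - 10543/413 = -2410493/7021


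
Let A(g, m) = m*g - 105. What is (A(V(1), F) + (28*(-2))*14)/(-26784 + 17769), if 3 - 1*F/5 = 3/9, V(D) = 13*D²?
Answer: 2147/27045 ≈ 0.079386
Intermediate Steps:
F = 40/3 (F = 15 - 5*3/9 = 15 - 5*⅓ = 15 - 5/3 = 40/3 ≈ 13.333)
A(g, m) = -105 + g*m (A(g, m) = g*m - 105 = -105 + g*m)
(A(V(1), F) + (28*(-2))*14)/(-26784 + 17769) = ((-105 + (13*1²)*(40/3)) + (28*(-2))*14)/(-26784 + 17769) = ((-105 + (13*1)*(40/3)) - 56*14)/(-9015) = ((-105 + 13*(40/3)) - 784)*(-1/9015) = ((-105 + 520/3) - 784)*(-1/9015) = (205/3 - 784)*(-1/9015) = -2147/3*(-1/9015) = 2147/27045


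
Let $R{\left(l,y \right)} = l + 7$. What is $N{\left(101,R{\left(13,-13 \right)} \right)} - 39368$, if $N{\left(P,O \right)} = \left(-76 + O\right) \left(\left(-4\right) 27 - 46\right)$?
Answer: $-30744$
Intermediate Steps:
$R{\left(l,y \right)} = 7 + l$
$N{\left(P,O \right)} = 11704 - 154 O$ ($N{\left(P,O \right)} = \left(-76 + O\right) \left(-108 - 46\right) = \left(-76 + O\right) \left(-154\right) = 11704 - 154 O$)
$N{\left(101,R{\left(13,-13 \right)} \right)} - 39368 = \left(11704 - 154 \left(7 + 13\right)\right) - 39368 = \left(11704 - 3080\right) - 39368 = 8624 - 39368 = -30744$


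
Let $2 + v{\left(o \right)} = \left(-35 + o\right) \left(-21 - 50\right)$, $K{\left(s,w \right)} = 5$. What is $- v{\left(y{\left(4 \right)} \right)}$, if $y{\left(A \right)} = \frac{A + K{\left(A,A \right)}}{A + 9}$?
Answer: $- \frac{31640}{13} \approx -2433.8$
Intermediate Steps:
$y{\left(A \right)} = \frac{5 + A}{9 + A}$ ($y{\left(A \right)} = \frac{A + 5}{A + 9} = \frac{5 + A}{9 + A}$)
$v{\left(o \right)} = 2483 - 71 o$ ($v{\left(o \right)} = -2 + \left(-35 + o\right) \left(-21 - 50\right) = -2 + \left(-35 + o\right) \left(-71\right) = -2 - \left(-2485 + 71 o\right) = 2483 - 71 o$)
$- v{\left(y{\left(4 \right)} \right)} = - (2483 - 71 \frac{5 + 4}{9 + 4}) = - (2483 - 71 \cdot \frac{1}{13} \cdot 9) = - (2483 - \frac{639}{13}) = \left(-1\right) \frac{31640}{13} = - \frac{31640}{13}$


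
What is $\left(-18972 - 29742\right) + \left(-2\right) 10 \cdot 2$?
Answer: $-48754$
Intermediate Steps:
$\left(-18972 - 29742\right) + \left(-2\right) 10 \cdot 2 = -48714 - 40 = -48754$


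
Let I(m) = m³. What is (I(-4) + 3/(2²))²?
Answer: 64009/16 ≈ 4000.6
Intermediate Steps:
(I(-4) + 3/(2²))² = ((-4)³ + 3/(2²))² = (-64 + 3/4)² = (-64 + 3*(¼))² = (-64 + ¾)² = (-253/4)² = 64009/16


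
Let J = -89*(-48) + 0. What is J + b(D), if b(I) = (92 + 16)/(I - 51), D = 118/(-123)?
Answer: 27289068/6391 ≈ 4269.9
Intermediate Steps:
D = -118/123 (D = 118*(-1/123) = -118/123 ≈ -0.95935)
b(I) = 108/(-51 + I)
J = 4272 (J = 4272 + 0 = 4272)
J + b(D) = 4272 + 108/(-51 - 118/123) = 4272 + 108/(-6391/123) = 4272 + 108*(-123/6391) = 4272 - 13284/6391 = 27289068/6391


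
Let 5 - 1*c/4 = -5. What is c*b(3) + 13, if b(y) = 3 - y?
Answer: 13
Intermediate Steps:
c = 40 (c = 20 - 4*(-5) = 20 + 20 = 40)
c*b(3) + 13 = 40*(3 - 1*3) + 13 = 40*(3 - 3) + 13 = 40*0 + 13 = 0 + 13 = 13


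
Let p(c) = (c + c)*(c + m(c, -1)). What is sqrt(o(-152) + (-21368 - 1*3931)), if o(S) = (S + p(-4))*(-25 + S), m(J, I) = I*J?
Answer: sqrt(1605) ≈ 40.062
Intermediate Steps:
p(c) = 0 (p(c) = (c + c)*(c - c) = (2*c)*0 = 0)
o(S) = S*(-25 + S) (o(S) = (S + 0)*(-25 + S) = S*(-25 + S))
sqrt(o(-152) + (-21368 - 1*3931)) = sqrt(-152*(-25 - 152) + (-21368 - 1*3931)) = sqrt(-152*(-177) + (-21368 - 3931)) = sqrt(26904 - 25299) = sqrt(1605)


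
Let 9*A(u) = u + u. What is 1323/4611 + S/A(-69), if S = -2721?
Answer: 12566817/70702 ≈ 177.74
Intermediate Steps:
A(u) = 2*u/9 (A(u) = (u + u)/9 = (2*u)/9 = 2*u/9)
1323/4611 + S/A(-69) = 1323/4611 - 2721/((2/9)*(-69)) = 1323*(1/4611) - 2721/(-46/3) = 441/1537 - 2721*(-3/46) = 441/1537 + 8163/46 = 12566817/70702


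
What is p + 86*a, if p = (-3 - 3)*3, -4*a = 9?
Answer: -423/2 ≈ -211.50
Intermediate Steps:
a = -9/4 (a = -1/4*9 = -9/4 ≈ -2.2500)
p = -18 (p = -6*3 = -18)
p + 86*a = -18 + 86*(-9/4) = -18 - 387/2 = -423/2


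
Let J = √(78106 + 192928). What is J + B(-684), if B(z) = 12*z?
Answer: -8208 + √271034 ≈ -7687.4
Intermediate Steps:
J = √271034 ≈ 520.61
J + B(-684) = √271034 + 12*(-684) = √271034 - 8208 = -8208 + √271034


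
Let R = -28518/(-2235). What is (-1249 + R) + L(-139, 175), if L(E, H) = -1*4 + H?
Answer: -793604/745 ≈ -1065.2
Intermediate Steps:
R = 9506/745 (R = -28518*(-1/2235) = 9506/745 ≈ 12.760)
L(E, H) = -4 + H
(-1249 + R) + L(-139, 175) = (-1249 + 9506/745) + (-4 + 175) = -920999/745 + 171 = -793604/745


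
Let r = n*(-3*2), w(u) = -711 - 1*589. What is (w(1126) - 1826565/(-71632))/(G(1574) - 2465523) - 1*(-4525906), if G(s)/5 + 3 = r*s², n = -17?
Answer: 408831129282587616389/90331334606304 ≈ 4.5259e+6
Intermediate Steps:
w(u) = -1300 (w(u) = -711 - 589 = -1300)
r = 102 (r = -(-51)*2 = -17*(-6) = 102)
G(s) = -15 + 510*s² (G(s) = -15 + 5*(102*s²) = -15 + 510*s²)
(w(1126) - 1826565/(-71632))/(G(1574) - 2465523) - 1*(-4525906) = (-1300 - 1826565/(-71632))/((-15 + 510*1574²) - 2465523) - 1*(-4525906) = (-1300 - 1826565*(-1/71632))/((-15 + 510*2477476) - 2465523) + 4525906 = (-1300 + 1826565/71632)/((-15 + 1263512760) - 2465523) + 4525906 = -91295035/(71632*(1263512745 - 2465523)) + 4525906 = -91295035/71632/1261047222 + 4525906 = -91295035/71632*1/1261047222 + 4525906 = -91295035/90331334606304 + 4525906 = 408831129282587616389/90331334606304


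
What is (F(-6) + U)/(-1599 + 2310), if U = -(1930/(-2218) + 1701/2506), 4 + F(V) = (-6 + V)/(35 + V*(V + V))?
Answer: -18506611/3356026966 ≈ -0.0055144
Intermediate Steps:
F(V) = -4 + (-6 + V)/(35 + 2*V**2) (F(V) = -4 + (-6 + V)/(35 + V*(V + V)) = -4 + (-6 + V)/(35 + V*(2*V)) = -4 + (-6 + V)/(35 + 2*V**2))
U = 75983/397022 (U = -(1930*(-1/2218) + 1701*(1/2506)) = -(-965/1109 + 243/358) = -1*(-75983/397022) = 75983/397022 ≈ 0.19138)
(F(-6) + U)/(-1599 + 2310) = ((-146 - 6 - 8*(-6)**2)/(35 + 2*(-6)**2) + 75983/397022)/(-1599 + 2310) = ((-146 - 6 - 8*36)/(35 + 2*36) + 75983/397022)/711 = ((-146 - 6 - 288)/(35 + 72) + 75983/397022)*(1/711) = (-440/107 + 75983/397022)*(1/711) = -166559499/42481354*1/711 = -18506611/3356026966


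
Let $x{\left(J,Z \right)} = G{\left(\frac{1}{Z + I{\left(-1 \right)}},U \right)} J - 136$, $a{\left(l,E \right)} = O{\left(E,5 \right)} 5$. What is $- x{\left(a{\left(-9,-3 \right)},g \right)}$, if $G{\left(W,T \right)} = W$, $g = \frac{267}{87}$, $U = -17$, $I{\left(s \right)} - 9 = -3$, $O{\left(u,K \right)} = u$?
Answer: $\frac{36203}{263} \approx 137.65$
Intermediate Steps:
$I{\left(s \right)} = 6$ ($I{\left(s \right)} = 9 - 3 = 6$)
$g = \frac{89}{29}$ ($g = 267 \cdot \frac{1}{87} = \frac{89}{29} \approx 3.069$)
$a{\left(l,E \right)} = 5 E$ ($a{\left(l,E \right)} = E 5 = 5 E$)
$x{\left(J,Z \right)} = -136 + \frac{J}{6 + Z}$ ($x{\left(J,Z \right)} = \frac{J}{Z + 6} - 136 = \frac{J}{6 + Z} - 136 = -136 + \frac{J}{6 + Z}$)
$- x{\left(a{\left(-9,-3 \right)},g \right)} = - \frac{-816 + 5 \left(-3\right) - \frac{12104}{29}}{6 + \frac{89}{29}} = - \frac{-816 - 15 - \frac{12104}{29}}{\frac{263}{29}} = - \frac{29 \left(-36203\right)}{263 \cdot 29} = \left(-1\right) \left(- \frac{36203}{263}\right) = \frac{36203}{263}$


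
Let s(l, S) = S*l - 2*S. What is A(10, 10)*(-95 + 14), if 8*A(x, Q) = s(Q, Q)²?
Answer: -64800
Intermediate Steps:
s(l, S) = -2*S + S*l
A(x, Q) = Q²*(-2 + Q)²/8 (A(x, Q) = (Q*(-2 + Q))²/8 = (Q²*(-2 + Q)²)/8 = Q²*(-2 + Q)²/8)
A(10, 10)*(-95 + 14) = ((⅛)*10²*(-2 + 10)²)*(-95 + 14) = ((⅛)*100*8²)*(-81) = ((⅛)*100*64)*(-81) = 800*(-81) = -64800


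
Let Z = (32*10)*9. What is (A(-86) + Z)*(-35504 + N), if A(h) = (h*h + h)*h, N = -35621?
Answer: 44508602500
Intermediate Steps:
Z = 2880 (Z = 320*9 = 2880)
A(h) = h*(h + h**2) (A(h) = (h**2 + h)*h = (h + h**2)*h = h*(h + h**2))
(A(-86) + Z)*(-35504 + N) = ((-86)**2*(1 - 86) + 2880)*(-35504 - 35621) = (7396*(-85) + 2880)*(-71125) = (-628660 + 2880)*(-71125) = -625780*(-71125) = 44508602500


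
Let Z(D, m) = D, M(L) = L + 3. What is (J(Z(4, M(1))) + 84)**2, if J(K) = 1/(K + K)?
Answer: 452929/64 ≈ 7077.0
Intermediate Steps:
M(L) = 3 + L
J(K) = 1/(2*K)
(J(Z(4, M(1))) + 84)**2 = ((1/2)/4 + 84)**2 = ((1/2)*(1/4) + 84)**2 = (1/8 + 84)**2 = (673/8)**2 = 452929/64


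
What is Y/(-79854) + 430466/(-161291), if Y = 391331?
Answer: -97492600285/12879731514 ≈ -7.5695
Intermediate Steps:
Y/(-79854) + 430466/(-161291) = 391331/(-79854) + 430466/(-161291) = 391331*(-1/79854) + 430466*(-1/161291) = -391331/79854 - 430466/161291 = -97492600285/12879731514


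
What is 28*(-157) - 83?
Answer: -4479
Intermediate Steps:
28*(-157) - 83 = -4396 - 83 = -4479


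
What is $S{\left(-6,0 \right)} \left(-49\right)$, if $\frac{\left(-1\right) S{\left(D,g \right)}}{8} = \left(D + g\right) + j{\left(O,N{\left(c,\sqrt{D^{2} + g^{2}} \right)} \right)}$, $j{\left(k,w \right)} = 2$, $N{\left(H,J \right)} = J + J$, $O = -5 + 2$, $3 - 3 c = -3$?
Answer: $-1568$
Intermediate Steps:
$c = 2$ ($c = 1 - -1 = 1 + 1 = 2$)
$O = -3$
$N{\left(H,J \right)} = 2 J$
$S{\left(D,g \right)} = -16 - 8 D - 8 g$ ($S{\left(D,g \right)} = - 8 \left(\left(D + g\right) + 2\right) = - 8 \left(2 + D + g\right) = -16 - 8 D - 8 g$)
$S{\left(-6,0 \right)} \left(-49\right) = \left(-16 - -48 - 0\right) \left(-49\right) = \left(-16 + 48 + 0\right) \left(-49\right) = 32 \left(-49\right) = -1568$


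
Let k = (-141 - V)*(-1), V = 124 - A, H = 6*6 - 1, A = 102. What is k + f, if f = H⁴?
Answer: 1500788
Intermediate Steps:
H = 35 (H = 36 - 1 = 35)
V = 22 (V = 124 - 1*102 = 124 - 102 = 22)
f = 1500625 (f = 35⁴ = 1500625)
k = 163 (k = (-141 - 1*22)*(-1) = (-141 - 22)*(-1) = -163*(-1) = 163)
k + f = 163 + 1500625 = 1500788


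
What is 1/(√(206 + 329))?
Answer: √535/535 ≈ 0.043234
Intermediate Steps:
1/(√(206 + 329)) = 1/(√535) = √535/535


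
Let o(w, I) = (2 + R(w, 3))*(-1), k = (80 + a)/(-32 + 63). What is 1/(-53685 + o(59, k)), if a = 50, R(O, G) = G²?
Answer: -1/53696 ≈ -1.8623e-5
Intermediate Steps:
k = 130/31 (k = (80 + 50)/(-32 + 63) = 130/31 ≈ 4.1936)
o(w, I) = -11 (o(w, I) = (2 + 3²)*(-1) = (2 + 9)*(-1) = 11*(-1) = -11)
1/(-53685 + o(59, k)) = 1/(-53685 - 11) = 1/(-53696) = -1/53696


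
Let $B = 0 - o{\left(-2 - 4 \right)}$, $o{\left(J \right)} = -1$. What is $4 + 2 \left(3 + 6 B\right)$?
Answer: $22$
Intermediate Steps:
$B = 1$ ($B = 0 - -1 = 0 + 1 = 1$)
$4 + 2 \left(3 + 6 B\right) = 4 + 2 \left(3 + 6 \cdot 1\right) = 4 + 2 \left(3 + 6\right) = 4 + 2 \cdot 9 = 4 + 18 = 22$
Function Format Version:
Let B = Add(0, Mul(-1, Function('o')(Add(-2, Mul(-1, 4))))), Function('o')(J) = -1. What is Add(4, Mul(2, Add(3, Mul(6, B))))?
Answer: 22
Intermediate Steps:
B = 1 (B = Add(0, Mul(-1, -1)) = Add(0, 1) = 1)
Add(4, Mul(2, Add(3, Mul(6, B)))) = Add(4, Mul(2, Add(3, Mul(6, 1)))) = Add(4, Mul(2, Add(3, 6))) = Add(4, Mul(2, 9)) = Add(4, 18) = 22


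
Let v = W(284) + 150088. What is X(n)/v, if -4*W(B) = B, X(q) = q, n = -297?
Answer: -297/150017 ≈ -0.0019798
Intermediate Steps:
W(B) = -B/4
v = 150017 (v = -1/4*284 + 150088 = -71 + 150088 = 150017)
X(n)/v = -297/150017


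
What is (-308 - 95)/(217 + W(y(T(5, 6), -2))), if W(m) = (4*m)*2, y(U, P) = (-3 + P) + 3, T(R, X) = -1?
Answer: -403/201 ≈ -2.0050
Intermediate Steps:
y(U, P) = P
W(m) = 8*m
(-308 - 95)/(217 + W(y(T(5, 6), -2))) = (-308 - 95)/(217 + 8*(-2)) = -403/(217 - 16) = -403/201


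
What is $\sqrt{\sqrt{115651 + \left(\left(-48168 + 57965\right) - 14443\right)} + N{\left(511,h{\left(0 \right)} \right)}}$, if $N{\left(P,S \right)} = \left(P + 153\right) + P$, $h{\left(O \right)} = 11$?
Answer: $\sqrt{1175 + 149 \sqrt{5}} \approx 38.835$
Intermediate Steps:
$N{\left(P,S \right)} = 153 + 2 P$ ($N{\left(P,S \right)} = \left(153 + P\right) + P = 153 + 2 P$)
$\sqrt{\sqrt{115651 + \left(\left(-48168 + 57965\right) - 14443\right)} + N{\left(511,h{\left(0 \right)} \right)}} = \sqrt{\sqrt{115651 + \left(\left(-48168 + 57965\right) - 14443\right)} + \left(153 + 2 \cdot 511\right)} = \sqrt{\sqrt{115651 + \left(9797 - 14443\right)} + \left(153 + 1022\right)} = \sqrt{\sqrt{115651 - 4646} + 1175} = \sqrt{\sqrt{111005} + 1175} = \sqrt{149 \sqrt{5} + 1175} = \sqrt{1175 + 149 \sqrt{5}}$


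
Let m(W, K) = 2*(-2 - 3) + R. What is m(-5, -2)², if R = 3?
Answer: 49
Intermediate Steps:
m(W, K) = -7 (m(W, K) = 2*(-2 - 3) + 3 = 2*(-5) + 3 = -10 + 3 = -7)
m(-5, -2)² = (-7)² = 49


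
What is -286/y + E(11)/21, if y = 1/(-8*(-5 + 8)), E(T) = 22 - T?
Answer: 144155/21 ≈ 6864.5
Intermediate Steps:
y = -1/24 (y = 1/(-8*3) = 1/(-24) = -1/24 ≈ -0.041667)
-286/y + E(11)/21 = -286/(-1/24) + (22 - 1*11)/21 = -286*(-24) + (22 - 11)*(1/21) = 6864 + 11*(1/21) = 6864 + 11/21 = 144155/21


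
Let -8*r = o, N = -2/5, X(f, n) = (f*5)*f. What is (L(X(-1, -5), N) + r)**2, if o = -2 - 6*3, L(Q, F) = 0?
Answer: 25/4 ≈ 6.2500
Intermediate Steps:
X(f, n) = 5*f**2 (X(f, n) = (5*f)*f = 5*f**2)
N = -2/5 (N = -2*1/5 = -2/5 ≈ -0.40000)
o = -20 (o = -2 - 18 = -20)
r = 5/2 (r = -1/8*(-20) = 5/2 ≈ 2.5000)
(L(X(-1, -5), N) + r)**2 = (0 + 5/2)**2 = (5/2)**2 = 25/4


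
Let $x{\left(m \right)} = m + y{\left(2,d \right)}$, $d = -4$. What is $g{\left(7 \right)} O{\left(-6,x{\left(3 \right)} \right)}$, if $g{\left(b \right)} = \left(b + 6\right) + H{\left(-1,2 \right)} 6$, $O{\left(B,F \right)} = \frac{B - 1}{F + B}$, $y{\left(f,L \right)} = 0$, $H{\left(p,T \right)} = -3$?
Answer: $- \frac{35}{3} \approx -11.667$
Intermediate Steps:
$x{\left(m \right)} = m$ ($x{\left(m \right)} = m + 0 = m$)
$O{\left(B,F \right)} = \frac{-1 + B}{B + F}$
$g{\left(b \right)} = -12 + b$ ($g{\left(b \right)} = \left(b + 6\right) - 18 = \left(6 + b\right) - 18 = -12 + b$)
$g{\left(7 \right)} O{\left(-6,x{\left(3 \right)} \right)} = \left(-12 + 7\right) \frac{-1 - 6}{-6 + 3} = - 5 \frac{1}{-3} \left(-7\right) = - 5 \left(\left(- \frac{1}{3}\right) \left(-7\right)\right) = \left(-5\right) \frac{7}{3} = - \frac{35}{3}$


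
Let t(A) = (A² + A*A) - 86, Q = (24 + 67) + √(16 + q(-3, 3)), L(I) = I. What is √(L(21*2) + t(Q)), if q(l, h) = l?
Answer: 2*√(4136 + 91*√13) ≈ 133.63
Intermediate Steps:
Q = 91 + √13 (Q = (24 + 67) + √(16 - 3) = 91 + √13 ≈ 94.606)
t(A) = -86 + 2*A² (t(A) = (A² + A²) - 86 = 2*A² - 86 = -86 + 2*A²)
√(L(21*2) + t(Q)) = √(21*2 + (-86 + 2*(91 + √13)²)) = √(42 + (-86 + 2*(91 + √13)²)) = √(-44 + 2*(91 + √13)²)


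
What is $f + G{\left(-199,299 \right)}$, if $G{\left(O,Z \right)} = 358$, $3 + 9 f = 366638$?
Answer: $\frac{369857}{9} \approx 41095.0$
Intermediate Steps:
$f = \frac{366635}{9}$ ($f = - \frac{1}{3} + \frac{1}{9} \cdot 366638 = - \frac{1}{3} + \frac{366638}{9} = \frac{366635}{9} \approx 40737.0$)
$f + G{\left(-199,299 \right)} = \frac{366635}{9} + 358 = \frac{369857}{9}$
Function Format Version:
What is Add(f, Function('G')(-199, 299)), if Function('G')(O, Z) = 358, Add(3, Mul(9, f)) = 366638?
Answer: Rational(369857, 9) ≈ 41095.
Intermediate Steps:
f = Rational(366635, 9) (f = Add(Rational(-1, 3), Mul(Rational(1, 9), 366638)) = Add(Rational(-1, 3), Rational(366638, 9)) = Rational(366635, 9) ≈ 40737.)
Add(f, Function('G')(-199, 299)) = Add(Rational(366635, 9), 358) = Rational(369857, 9)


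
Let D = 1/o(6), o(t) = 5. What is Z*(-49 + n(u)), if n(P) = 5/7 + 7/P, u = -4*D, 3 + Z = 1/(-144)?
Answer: 691501/4032 ≈ 171.50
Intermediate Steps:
Z = -433/144 (Z = -3 + 1/(-144) = -3 - 1/144 = -433/144 ≈ -3.0069)
D = ⅕ (D = 1/5 = ⅕ ≈ 0.20000)
u = -⅘ (u = -4*⅕ = -⅘ ≈ -0.80000)
n(P) = 5/7 + 7/P (n(P) = 5*(⅐) + 7/P = 5/7 + 7/P)
Z*(-49 + n(u)) = -433*(-49 + (5/7 + 7/(-⅘)))/144 = -433*(-49 + (5/7 + 7*(-5/4)))/144 = -433*(-49 + (5/7 - 35/4))/144 = -433*(-49 - 225/28)/144 = -433/144*(-1597/28) = 691501/4032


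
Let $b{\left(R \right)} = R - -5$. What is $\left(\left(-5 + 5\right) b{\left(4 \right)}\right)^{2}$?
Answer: $0$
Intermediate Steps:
$b{\left(R \right)} = 5 + R$ ($b{\left(R \right)} = R + 5 = 5 + R$)
$\left(\left(-5 + 5\right) b{\left(4 \right)}\right)^{2} = \left(\left(-5 + 5\right) \left(5 + 4\right)\right)^{2} = \left(0 \cdot 9\right)^{2} = 0^{2} = 0$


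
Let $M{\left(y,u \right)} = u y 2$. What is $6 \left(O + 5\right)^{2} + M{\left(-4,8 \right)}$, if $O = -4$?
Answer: $-58$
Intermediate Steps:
$M{\left(y,u \right)} = 2 u y$
$6 \left(O + 5\right)^{2} + M{\left(-4,8 \right)} = 6 \left(-4 + 5\right)^{2} + 2 \cdot 8 \left(-4\right) = 6 \cdot 1^{2} - 64 = 6 \cdot 1 - 64 = 6 - 64 = -58$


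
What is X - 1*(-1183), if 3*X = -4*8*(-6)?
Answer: 1247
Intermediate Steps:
X = 64 (X = (-4*8*(-6))/3 = (-32*(-6))/3 = (1/3)*192 = 64)
X - 1*(-1183) = 64 - 1*(-1183) = 64 + 1183 = 1247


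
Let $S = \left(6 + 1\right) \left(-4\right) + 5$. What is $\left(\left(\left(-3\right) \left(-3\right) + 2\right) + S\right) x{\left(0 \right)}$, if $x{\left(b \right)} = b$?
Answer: $0$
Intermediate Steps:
$S = -23$ ($S = 7 \left(-4\right) + 5 = -28 + 5 = -23$)
$\left(\left(\left(-3\right) \left(-3\right) + 2\right) + S\right) x{\left(0 \right)} = \left(\left(\left(-3\right) \left(-3\right) + 2\right) - 23\right) 0 = \left(\left(9 + 2\right) - 23\right) 0 = \left(11 - 23\right) 0 = \left(-12\right) 0 = 0$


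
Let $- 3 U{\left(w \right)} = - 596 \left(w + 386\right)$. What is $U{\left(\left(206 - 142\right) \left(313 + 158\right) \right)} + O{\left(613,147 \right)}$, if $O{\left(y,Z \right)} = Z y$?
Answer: $\frac{18466213}{3} \approx 6.1554 \cdot 10^{6}$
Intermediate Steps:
$U{\left(w \right)} = \frac{230056}{3} + \frac{596 w}{3}$ ($U{\left(w \right)} = - \frac{\left(-596\right) \left(w + 386\right)}{3} = - \frac{\left(-596\right) \left(386 + w\right)}{3} = - \frac{-230056 - 596 w}{3} = \frac{230056}{3} + \frac{596 w}{3}$)
$U{\left(\left(206 - 142\right) \left(313 + 158\right) \right)} + O{\left(613,147 \right)} = \left(\frac{230056}{3} + \frac{596 \left(206 - 142\right) \left(313 + 158\right)}{3}\right) + 147 \cdot 613 = \left(\frac{230056}{3} + \frac{596 \cdot 64 \cdot 471}{3}\right) + 90111 = \left(\frac{230056}{3} + \frac{596}{3} \cdot 30144\right) + 90111 = \left(\frac{230056}{3} + 5988608\right) + 90111 = \frac{18195880}{3} + 90111 = \frac{18466213}{3}$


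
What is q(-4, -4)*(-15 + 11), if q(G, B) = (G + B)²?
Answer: -256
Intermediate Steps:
q(G, B) = (B + G)²
q(-4, -4)*(-15 + 11) = (-4 - 4)²*(-15 + 11) = (-8)²*(-4) = 64*(-4) = -256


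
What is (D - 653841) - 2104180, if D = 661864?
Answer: -2096157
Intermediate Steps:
(D - 653841) - 2104180 = (661864 - 653841) - 2104180 = 8023 - 2104180 = -2096157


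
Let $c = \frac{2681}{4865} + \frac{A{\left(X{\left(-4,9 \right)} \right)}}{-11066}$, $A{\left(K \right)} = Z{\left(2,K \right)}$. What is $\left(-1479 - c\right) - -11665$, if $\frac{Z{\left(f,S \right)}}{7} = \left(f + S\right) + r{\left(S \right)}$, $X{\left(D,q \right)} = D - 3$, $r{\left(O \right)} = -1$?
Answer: $\frac{39167467176}{3845435} \approx 10185.0$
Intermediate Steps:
$X{\left(D,q \right)} = -3 + D$
$Z{\left(f,S \right)} = -7 + 7 S + 7 f$ ($Z{\left(f,S \right)} = 7 \left(\left(f + S\right) - 1\right) = 7 \left(\left(S + f\right) - 1\right) = 7 \left(-1 + S + f\right) = -7 + 7 S + 7 f$)
$A{\left(K \right)} = 7 + 7 K$ ($A{\left(K \right)} = -7 + 7 K + 7 \cdot 2 = -7 + 7 K + 14 = 7 + 7 K$)
$c = \frac{2133734}{3845435}$ ($c = \frac{2681}{4865} + \frac{7 + 7 \left(-3 - 4\right)}{-11066} = 2681 \cdot \frac{1}{4865} + \left(7 + 7 \left(-7\right)\right) \left(- \frac{1}{11066}\right) = \frac{383}{695} + \left(7 - 49\right) \left(- \frac{1}{11066}\right) = \frac{383}{695} - - \frac{21}{5533} = \frac{383}{695} + \frac{21}{5533} = \frac{2133734}{3845435} \approx 0.55487$)
$\left(-1479 - c\right) - -11665 = \left(-1479 - \frac{2133734}{3845435}\right) - -11665 = \left(-1479 - \frac{2133734}{3845435}\right) + 11665 = - \frac{5689532099}{3845435} + 11665 = \frac{39167467176}{3845435}$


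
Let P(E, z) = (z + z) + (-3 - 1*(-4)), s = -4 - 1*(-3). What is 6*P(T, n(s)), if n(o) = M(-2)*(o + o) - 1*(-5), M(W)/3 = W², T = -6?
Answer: -222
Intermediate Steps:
M(W) = 3*W²
s = -1 (s = -4 + 3 = -1)
n(o) = 5 + 24*o (n(o) = (3*(-2)²)*(o + o) - 1*(-5) = (3*4)*(2*o) + 5 = 12*(2*o) + 5 = 24*o + 5 = 5 + 24*o)
P(E, z) = 1 + 2*z (P(E, z) = 2*z + (-3 + 4) = 2*z + 1 = 1 + 2*z)
6*P(T, n(s)) = 6*(1 + 2*(5 + 24*(-1))) = 6*(1 + 2*(5 - 24)) = 6*(1 + 2*(-19)) = 6*(1 - 38) = 6*(-37) = -222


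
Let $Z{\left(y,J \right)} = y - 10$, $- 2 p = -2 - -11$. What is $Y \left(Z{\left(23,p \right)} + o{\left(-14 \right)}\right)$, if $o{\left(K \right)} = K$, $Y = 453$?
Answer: $-453$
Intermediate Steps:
$p = - \frac{9}{2}$ ($p = - \frac{-2 - -11}{2} = - \frac{-2 + 11}{2} = \left(- \frac{1}{2}\right) 9 = - \frac{9}{2} \approx -4.5$)
$Z{\left(y,J \right)} = -10 + y$ ($Z{\left(y,J \right)} = y - 10 = -10 + y$)
$Y \left(Z{\left(23,p \right)} + o{\left(-14 \right)}\right) = 453 \left(\left(-10 + 23\right) - 14\right) = 453 \left(13 - 14\right) = 453 \left(-1\right) = -453$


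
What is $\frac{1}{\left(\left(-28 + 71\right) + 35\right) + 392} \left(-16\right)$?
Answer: $- \frac{8}{235} \approx -0.034043$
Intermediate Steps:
$\frac{1}{\left(\left(-28 + 71\right) + 35\right) + 392} \left(-16\right) = \frac{1}{\left(43 + 35\right) + 392} \left(-16\right) = \frac{1}{78 + 392} \left(-16\right) = \frac{1}{470} \left(-16\right) = - \frac{8}{235}$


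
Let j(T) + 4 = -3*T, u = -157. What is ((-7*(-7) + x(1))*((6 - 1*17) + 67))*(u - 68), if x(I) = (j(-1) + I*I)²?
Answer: -617400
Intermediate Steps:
j(T) = -4 - 3*T
x(I) = (-1 + I²)² (x(I) = ((-4 - 3*(-1)) + I*I)² = ((-4 + 3) + I²)² = (-1 + I²)²)
((-7*(-7) + x(1))*((6 - 1*17) + 67))*(u - 68) = ((-7*(-7) + (-1 + 1²)²)*((6 - 1*17) + 67))*(-157 - 68) = ((49 + (-1 + 1)²)*((6 - 17) + 67))*(-225) = ((49 + 0²)*(-11 + 67))*(-225) = ((49 + 0)*56)*(-225) = (49*56)*(-225) = 2744*(-225) = -617400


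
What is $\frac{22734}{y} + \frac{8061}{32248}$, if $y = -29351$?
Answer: $- \frac{496527621}{946511048} \approx -0.52459$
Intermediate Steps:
$\frac{22734}{y} + \frac{8061}{32248} = \frac{22734}{-29351} + \frac{8061}{32248} = 22734 \left(- \frac{1}{29351}\right) + 8061 \cdot \frac{1}{32248} = - \frac{22734}{29351} + \frac{8061}{32248} = - \frac{496527621}{946511048}$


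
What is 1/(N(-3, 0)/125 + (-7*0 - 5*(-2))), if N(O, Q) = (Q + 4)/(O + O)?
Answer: 375/3748 ≈ 0.10005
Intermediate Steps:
N(O, Q) = (4 + Q)/(2*O) (N(O, Q) = (4 + Q)/((2*O)) = (4 + Q)*(1/(2*O)) = (4 + Q)/(2*O))
1/(N(-3, 0)/125 + (-7*0 - 5*(-2))) = 1/(((½)*(4 + 0)/(-3))/125 + (-7*0 - 5*(-2))) = 1/(((½)*(-⅓)*4)/125 + (0 + 10)) = 1/((1/125)*(-⅔) + 10) = 1/(-2/375 + 10) = 1/(3748/375) = 375/3748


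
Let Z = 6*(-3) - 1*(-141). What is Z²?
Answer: 15129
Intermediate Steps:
Z = 123 (Z = -18 + 141 = 123)
Z² = 123² = 15129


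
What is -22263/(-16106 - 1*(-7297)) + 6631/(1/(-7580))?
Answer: -442766568557/8809 ≈ -5.0263e+7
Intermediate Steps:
-22263/(-16106 - 1*(-7297)) + 6631/(1/(-7580)) = -22263/(-16106 + 7297) + 6631/(-1/7580) = -22263/(-8809) + 6631*(-7580) = -22263*(-1/8809) - 50262980 = 22263/8809 - 50262980 = -442766568557/8809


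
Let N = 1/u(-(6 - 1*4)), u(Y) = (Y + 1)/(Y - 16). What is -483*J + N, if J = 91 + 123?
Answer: -103344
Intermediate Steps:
u(Y) = (1 + Y)/(-16 + Y)
J = 214
N = 18 (N = 1/((1 - (6 - 1*4))/(-16 - (6 - 1*4))) = 1/((1 - (6 - 4))/(-16 - (6 - 4))) = 1/((1 - 1*2)/(-16 - 1*2)) = 1/((1 - 2)/(-16 - 2)) = 1/(-1/(-18)) = 1/(-1/18*(-1)) = 1/(1/18) = 18)
-483*J + N = -483*214 + 18 = -103362 + 18 = -103344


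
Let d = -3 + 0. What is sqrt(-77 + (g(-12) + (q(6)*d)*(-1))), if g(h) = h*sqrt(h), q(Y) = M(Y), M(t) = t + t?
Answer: sqrt(-41 - 24*I*sqrt(3)) ≈ 2.9484 - 7.0493*I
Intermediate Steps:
M(t) = 2*t
d = -3
q(Y) = 2*Y
g(h) = h**(3/2)
sqrt(-77 + (g(-12) + (q(6)*d)*(-1))) = sqrt(-77 + ((-12)**(3/2) + ((2*6)*(-3))*(-1))) = sqrt(-77 + (-24*I*sqrt(3) + (12*(-3))*(-1))) = sqrt(-77 + (-24*I*sqrt(3) - 36*(-1))) = sqrt(-77 + (-24*I*sqrt(3) + 36)) = sqrt(-77 + (36 - 24*I*sqrt(3))) = sqrt(-41 - 24*I*sqrt(3))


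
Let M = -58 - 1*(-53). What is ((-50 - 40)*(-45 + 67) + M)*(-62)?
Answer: 123070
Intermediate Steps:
M = -5 (M = -58 + 53 = -5)
((-50 - 40)*(-45 + 67) + M)*(-62) = ((-50 - 40)*(-45 + 67) - 5)*(-62) = (-90*22 - 5)*(-62) = (-1980 - 5)*(-62) = -1985*(-62) = 123070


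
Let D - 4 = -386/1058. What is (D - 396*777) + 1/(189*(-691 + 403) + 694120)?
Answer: -104120189450231/338394952 ≈ -3.0769e+5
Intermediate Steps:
D = 1923/529 (D = 4 - 386/1058 = 4 - 386*1/1058 = 4 - 193/529 = 1923/529 ≈ 3.6352)
(D - 396*777) + 1/(189*(-691 + 403) + 694120) = (1923/529 - 396*777) + 1/(189*(-691 + 403) + 694120) = (1923/529 - 307692) + 1/(189*(-288) + 694120) = -162767145/529 + 1/(-54432 + 694120) = -162767145/529 + 1/639688 = -104120189450231/338394952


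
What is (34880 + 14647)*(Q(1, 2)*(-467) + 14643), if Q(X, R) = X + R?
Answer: 655836534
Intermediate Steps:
Q(X, R) = R + X
(34880 + 14647)*(Q(1, 2)*(-467) + 14643) = (34880 + 14647)*((2 + 1)*(-467) + 14643) = 49527*(3*(-467) + 14643) = 49527*(-1401 + 14643) = 49527*13242 = 655836534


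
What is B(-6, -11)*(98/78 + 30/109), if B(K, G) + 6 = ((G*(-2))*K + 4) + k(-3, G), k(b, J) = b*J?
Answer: -657611/4251 ≈ -154.70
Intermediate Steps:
k(b, J) = J*b
B(K, G) = -2 - 3*G - 2*G*K (B(K, G) = -6 + (((G*(-2))*K + 4) + G*(-3)) = -6 + (((-2*G)*K + 4) - 3*G) = -6 + ((-2*G*K + 4) - 3*G) = -6 + ((4 - 2*G*K) - 3*G) = -6 + (4 - 3*G - 2*G*K) = -2 - 3*G - 2*G*K)
B(-6, -11)*(98/78 + 30/109) = (-2 - 3*(-11) - 2*(-11)*(-6))*(98/78 + 30/109) = (-2 + 33 - 132)*(98*(1/78) + 30*(1/109)) = -101*(49/39 + 30/109) = -101*6511/4251 = -657611/4251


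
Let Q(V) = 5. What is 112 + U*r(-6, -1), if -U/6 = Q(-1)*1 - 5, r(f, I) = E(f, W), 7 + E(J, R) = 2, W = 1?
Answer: 112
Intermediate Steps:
E(J, R) = -5 (E(J, R) = -7 + 2 = -5)
r(f, I) = -5
U = 0 (U = -6*(5*1 - 5) = -6*(5 - 5) = -6*0 = 0)
112 + U*r(-6, -1) = 112 + 0*(-5) = 112 + 0 = 112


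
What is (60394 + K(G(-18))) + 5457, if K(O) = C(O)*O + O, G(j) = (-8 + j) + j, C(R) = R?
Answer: 67743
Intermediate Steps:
G(j) = -8 + 2*j
K(O) = O + O² (K(O) = O*O + O = O² + O = O + O²)
(60394 + K(G(-18))) + 5457 = (60394 + (-8 + 2*(-18))*(1 + (-8 + 2*(-18)))) + 5457 = (60394 + (-8 - 36)*(1 + (-8 - 36))) + 5457 = (60394 - 44*(1 - 44)) + 5457 = (60394 - 44*(-43)) + 5457 = (60394 + 1892) + 5457 = 62286 + 5457 = 67743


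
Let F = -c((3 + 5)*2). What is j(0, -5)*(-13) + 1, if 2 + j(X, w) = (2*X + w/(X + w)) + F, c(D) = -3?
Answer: -25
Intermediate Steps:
F = 3 (F = -1*(-3) = 3)
j(X, w) = 1 + 2*X + w/(X + w) (j(X, w) = -2 + ((2*X + w/(X + w)) + 3) = -2 + (3 + 2*X + w/(X + w)) = 1 + 2*X + w/(X + w))
j(0, -5)*(-13) + 1 = ((0 + 2*(-5) + 2*0² + 2*0*(-5))/(0 - 5))*(-13) + 1 = ((0 - 10 + 2*0 + 0)/(-5))*(-13) + 1 = -(0 - 10 + 0 + 0)/5*(-13) + 1 = -⅕*(-10)*(-13) + 1 = 2*(-13) + 1 = -26 + 1 = -25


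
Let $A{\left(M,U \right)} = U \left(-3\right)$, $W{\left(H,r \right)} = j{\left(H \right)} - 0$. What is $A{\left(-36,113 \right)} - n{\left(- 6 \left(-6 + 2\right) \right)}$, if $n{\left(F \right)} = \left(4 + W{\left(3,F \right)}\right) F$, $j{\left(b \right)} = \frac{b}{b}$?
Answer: $-459$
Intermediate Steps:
$j{\left(b \right)} = 1$
$W{\left(H,r \right)} = 1$ ($W{\left(H,r \right)} = 1 - 0 = 1 + 0 = 1$)
$A{\left(M,U \right)} = - 3 U$
$n{\left(F \right)} = 5 F$ ($n{\left(F \right)} = \left(4 + 1\right) F = 5 F$)
$A{\left(-36,113 \right)} - n{\left(- 6 \left(-6 + 2\right) \right)} = \left(-3\right) 113 - 5 \left(- 6 \left(-6 + 2\right)\right) = -339 - 5 \left(\left(-6\right) \left(-4\right)\right) = -339 - 5 \cdot 24 = -339 - 120 = -459$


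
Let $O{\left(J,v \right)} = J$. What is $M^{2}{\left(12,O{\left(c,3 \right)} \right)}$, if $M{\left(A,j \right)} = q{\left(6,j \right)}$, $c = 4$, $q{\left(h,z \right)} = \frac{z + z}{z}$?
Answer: $4$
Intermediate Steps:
$q{\left(h,z \right)} = 2$ ($q{\left(h,z \right)} = \frac{2 z}{z} = 2$)
$M{\left(A,j \right)} = 2$
$M^{2}{\left(12,O{\left(c,3 \right)} \right)} = 2^{2} = 4$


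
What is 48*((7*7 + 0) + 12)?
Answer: 2928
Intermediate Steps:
48*((7*7 + 0) + 12) = 48*((49 + 0) + 12) = 48*(49 + 12) = 48*61 = 2928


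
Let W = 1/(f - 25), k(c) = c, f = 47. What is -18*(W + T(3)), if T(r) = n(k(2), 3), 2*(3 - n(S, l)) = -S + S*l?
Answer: -207/11 ≈ -18.818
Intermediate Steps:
n(S, l) = 3 + S/2 - S*l/2 (n(S, l) = 3 - (-S + S*l)/2 = 3 + (S/2 - S*l/2) = 3 + S/2 - S*l/2)
W = 1/22 (W = 1/(47 - 25) = 1/22 ≈ 0.045455)
T(r) = 1 (T(r) = 3 + (1/2)*2 - 1/2*2*3 = 3 + 1 - 3 = 1)
-18*(W + T(3)) = -18*(1/22 + 1) = -18*23/22 = -207/11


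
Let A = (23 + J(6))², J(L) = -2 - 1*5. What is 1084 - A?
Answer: 828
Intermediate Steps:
J(L) = -7 (J(L) = -2 - 5 = -7)
A = 256 (A = (23 - 7)² = 16² = 256)
1084 - A = 1084 - 1*256 = 1084 - 256 = 828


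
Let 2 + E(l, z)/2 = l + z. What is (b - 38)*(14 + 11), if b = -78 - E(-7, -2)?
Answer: -2350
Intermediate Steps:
E(l, z) = -4 + 2*l + 2*z (E(l, z) = -4 + 2*(l + z) = -4 + (2*l + 2*z) = -4 + 2*l + 2*z)
b = -56 (b = -78 - (-4 + 2*(-7) + 2*(-2)) = -78 - (-4 - 14 - 4) = -78 - 1*(-22) = -78 + 22 = -56)
(b - 38)*(14 + 11) = (-56 - 38)*(14 + 11) = -94*25 = -2350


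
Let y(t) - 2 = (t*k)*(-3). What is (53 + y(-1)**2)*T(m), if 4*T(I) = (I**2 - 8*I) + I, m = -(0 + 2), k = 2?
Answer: 1053/2 ≈ 526.50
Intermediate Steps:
y(t) = 2 - 6*t (y(t) = 2 + (t*2)*(-3) = 2 + (2*t)*(-3) = 2 - 6*t)
m = -2 (m = -1*2 = -2)
T(I) = -7*I/4 + I**2/4 (T(I) = ((I**2 - 8*I) + I)/4 = (I**2 - 7*I)/4 = -7*I/4 + I**2/4)
(53 + y(-1)**2)*T(m) = (53 + (2 - 6*(-1))**2)*((1/4)*(-2)*(-7 - 2)) = (53 + (2 + 6)**2)*((1/4)*(-2)*(-9)) = (53 + 8**2)*(9/2) = (53 + 64)*(9/2) = 117*(9/2) = 1053/2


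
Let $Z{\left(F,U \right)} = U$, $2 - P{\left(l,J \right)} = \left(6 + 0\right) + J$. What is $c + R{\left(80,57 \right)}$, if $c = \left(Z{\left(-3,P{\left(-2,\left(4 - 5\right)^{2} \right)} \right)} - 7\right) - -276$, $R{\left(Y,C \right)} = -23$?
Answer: $241$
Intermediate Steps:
$P{\left(l,J \right)} = -4 - J$ ($P{\left(l,J \right)} = 2 - \left(\left(6 + 0\right) + J\right) = 2 - \left(6 + J\right) = -4 - J$)
$c = 264$ ($c = \left(\left(-4 - \left(4 - 5\right)^{2}\right) - 7\right) - -276 = \left(\left(-4 - \left(-1\right)^{2}\right) - 7\right) + 276 = \left(\left(-4 - 1\right) - 7\right) + 276 = \left(-5 - 7\right) + 276 = -12 + 276 = 264$)
$c + R{\left(80,57 \right)} = 264 - 23 = 241$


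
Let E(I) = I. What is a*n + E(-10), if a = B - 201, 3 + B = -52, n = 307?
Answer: -78602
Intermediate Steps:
B = -55 (B = -3 - 52 = -55)
a = -256 (a = -55 - 201 = -256)
a*n + E(-10) = -256*307 - 10 = -78592 - 10 = -78602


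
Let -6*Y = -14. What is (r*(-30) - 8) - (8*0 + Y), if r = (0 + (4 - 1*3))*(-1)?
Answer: 59/3 ≈ 19.667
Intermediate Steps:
Y = 7/3 (Y = -⅙*(-14) = 7/3 ≈ 2.3333)
r = -1 (r = (0 + (4 - 3))*(-1) = (0 + 1)*(-1) = 1*(-1) = -1)
(r*(-30) - 8) - (8*0 + Y) = (-1*(-30) - 8) - (8*0 + 7/3) = (30 - 8) - (0 + 7/3) = 22 - 1*7/3 = 22 - 7/3 = 59/3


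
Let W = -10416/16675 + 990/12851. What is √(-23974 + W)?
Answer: 2*I*√11009204863805702443/42858085 ≈ 154.84*I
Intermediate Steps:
W = -117347766/214290425 (W = -10416*1/16675 + 990*(1/12851) = -10416/16675 + 990/12851 = -117347766/214290425 ≈ -0.54761)
√(-23974 + W) = √(-23974 - 117347766/214290425) = √(-5137515996716/214290425) = 2*I*√11009204863805702443/42858085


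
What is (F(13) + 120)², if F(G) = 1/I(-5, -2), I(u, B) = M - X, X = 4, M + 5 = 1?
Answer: 919681/64 ≈ 14370.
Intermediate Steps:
M = -4 (M = -5 + 1 = -4)
I(u, B) = -8 (I(u, B) = -4 - 1*4 = -4 - 4 = -8)
F(G) = -⅛ (F(G) = 1/(-8) = -⅛)
(F(13) + 120)² = (-⅛ + 120)² = (959/8)² = 919681/64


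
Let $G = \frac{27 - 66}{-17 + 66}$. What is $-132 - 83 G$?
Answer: $- \frac{3231}{49} \approx -65.939$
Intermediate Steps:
$G = - \frac{39}{49} \approx -0.79592$
$-132 - 83 G = -132 - - \frac{3237}{49} = -132 + \frac{3237}{49} = - \frac{3231}{49}$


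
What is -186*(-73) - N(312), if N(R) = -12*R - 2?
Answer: 17324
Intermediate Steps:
N(R) = -2 - 12*R
-186*(-73) - N(312) = -186*(-73) - (-2 - 12*312) = 13578 - (-2 - 3744) = 13578 - 1*(-3746) = 13578 + 3746 = 17324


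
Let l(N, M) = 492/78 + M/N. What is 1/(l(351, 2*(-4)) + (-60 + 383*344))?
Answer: 351/46226098 ≈ 7.5931e-6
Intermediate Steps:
l(N, M) = 82/13 + M/N (l(N, M) = 492*(1/78) + M/N = 82/13 + M/N)
1/(l(351, 2*(-4)) + (-60 + 383*344)) = 1/((82/13 + (2*(-4))/351) + (-60 + 383*344)) = 1/((82/13 - 8*1/351) + (-60 + 131752)) = 1/((82/13 - 8/351) + 131692) = 1/(2206/351 + 131692) = 1/(46226098/351) = 351/46226098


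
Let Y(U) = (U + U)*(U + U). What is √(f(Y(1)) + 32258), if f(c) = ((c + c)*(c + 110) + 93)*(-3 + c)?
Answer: √33263 ≈ 182.38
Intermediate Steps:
Y(U) = 4*U² (Y(U) = (2*U)*(2*U) = 4*U²)
f(c) = (-3 + c)*(93 + 2*c*(110 + c)) (f(c) = ((2*c)*(110 + c) + 93)*(-3 + c) = (2*c*(110 + c) + 93)*(-3 + c) = (93 + 2*c*(110 + c))*(-3 + c) = (-3 + c)*(93 + 2*c*(110 + c)))
√(f(Y(1)) + 32258) = √((-279 - 2268*1² + 2*(4*1²)³ + 214*(4*1²)²) + 32258) = √((-279 - 2268 + 2*(4*1)³ + 214*(4*1)²) + 32258) = √((-279 - 567*4 + 2*4³ + 214*4²) + 32258) = √((-279 - 2268 + 2*64 + 214*16) + 32258) = √((-279 - 2268 + 128 + 3424) + 32258) = √(1005 + 32258) = √33263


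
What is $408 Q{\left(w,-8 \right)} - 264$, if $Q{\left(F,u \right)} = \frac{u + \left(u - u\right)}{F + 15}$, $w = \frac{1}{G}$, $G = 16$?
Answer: $- \frac{115848}{241} \approx -480.7$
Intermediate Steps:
$w = \frac{1}{16} \approx 0.0625$
$Q{\left(F,u \right)} = \frac{u}{15 + F}$ ($Q{\left(F,u \right)} = \frac{u + 0}{15 + F} = \frac{u}{15 + F}$)
$408 Q{\left(w,-8 \right)} - 264 = 408 \left(- \frac{8}{15 + \frac{1}{16}}\right) - 264 = 408 \left(- \frac{8}{\frac{241}{16}}\right) - 264 = 408 \left(\left(-8\right) \frac{16}{241}\right) - 264 = 408 \left(- \frac{128}{241}\right) - 264 = - \frac{52224}{241} - 264 = - \frac{115848}{241}$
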